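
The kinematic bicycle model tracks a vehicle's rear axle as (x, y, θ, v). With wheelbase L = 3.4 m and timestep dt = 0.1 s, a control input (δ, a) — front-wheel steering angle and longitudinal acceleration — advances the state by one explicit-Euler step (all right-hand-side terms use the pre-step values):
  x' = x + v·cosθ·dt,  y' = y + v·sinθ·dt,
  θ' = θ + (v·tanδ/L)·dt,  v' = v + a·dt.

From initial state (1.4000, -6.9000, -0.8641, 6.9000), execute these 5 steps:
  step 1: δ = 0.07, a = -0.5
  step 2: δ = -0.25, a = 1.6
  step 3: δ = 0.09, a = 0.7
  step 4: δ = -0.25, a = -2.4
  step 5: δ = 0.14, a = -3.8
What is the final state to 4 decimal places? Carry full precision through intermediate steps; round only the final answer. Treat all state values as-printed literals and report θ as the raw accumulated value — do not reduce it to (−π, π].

after step 1 (δ=0.07, a=-0.5): (1.848034, -7.424753, -0.849871, 6.850000)
after step 2 (δ=-0.25, a=1.6): (2.300189, -7.939321, -0.901315, 7.010000)
after step 3 (δ=0.09, a=0.7): (2.735215, -8.489006, -0.882709, 7.080000)
after step 4 (δ=-0.25, a=-2.4): (3.184839, -9.035909, -0.935880, 6.840000)
after step 5 (δ=0.14, a=-3.8): (3.590526, -9.586612, -0.907530, 6.460000)

(3.5905, -9.5866, -0.9075, 6.4600)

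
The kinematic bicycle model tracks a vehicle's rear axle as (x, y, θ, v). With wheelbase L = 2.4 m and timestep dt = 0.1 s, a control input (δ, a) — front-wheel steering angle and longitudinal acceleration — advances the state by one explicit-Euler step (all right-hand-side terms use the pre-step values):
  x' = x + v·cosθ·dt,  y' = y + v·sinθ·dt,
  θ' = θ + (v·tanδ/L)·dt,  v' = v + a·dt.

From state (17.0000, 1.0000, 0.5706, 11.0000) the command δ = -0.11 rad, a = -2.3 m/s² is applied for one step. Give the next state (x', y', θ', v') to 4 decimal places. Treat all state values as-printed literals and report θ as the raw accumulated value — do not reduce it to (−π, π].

(17.9257, 1.5942, 0.5200, 10.7700)

x' = 17.0000 + 11.0000·cos(0.5706)·0.1 = 17.9257
y' = 1.0000 + 11.0000·sin(0.5706)·0.1 = 1.5942
θ' = 0.5706 + (11.0000/2.4)·tan(-0.11)·0.1 = 0.5200
v' = 11.0000 − 2.3000·0.1 = 10.7700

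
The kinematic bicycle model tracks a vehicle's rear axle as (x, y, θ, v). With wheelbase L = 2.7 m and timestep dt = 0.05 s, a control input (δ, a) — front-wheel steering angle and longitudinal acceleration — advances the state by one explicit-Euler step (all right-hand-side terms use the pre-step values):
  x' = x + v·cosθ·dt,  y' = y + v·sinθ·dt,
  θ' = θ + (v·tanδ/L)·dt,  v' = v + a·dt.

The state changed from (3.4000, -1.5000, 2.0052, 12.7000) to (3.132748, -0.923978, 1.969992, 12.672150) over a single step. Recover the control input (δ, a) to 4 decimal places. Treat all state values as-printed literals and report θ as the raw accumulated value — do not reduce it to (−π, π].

δ = -0.1486, a = -0.5570

a = (v'−v)/dt = (-0.027850)/0.05 = -0.5570
Δθ = θ'−θ = -0.035208;  (v·dt/L) = 12.7000·0.05/2.7 = 0.235185
tan δ = Δθ·L/(v·dt) = -0.149703  →  δ = -0.1486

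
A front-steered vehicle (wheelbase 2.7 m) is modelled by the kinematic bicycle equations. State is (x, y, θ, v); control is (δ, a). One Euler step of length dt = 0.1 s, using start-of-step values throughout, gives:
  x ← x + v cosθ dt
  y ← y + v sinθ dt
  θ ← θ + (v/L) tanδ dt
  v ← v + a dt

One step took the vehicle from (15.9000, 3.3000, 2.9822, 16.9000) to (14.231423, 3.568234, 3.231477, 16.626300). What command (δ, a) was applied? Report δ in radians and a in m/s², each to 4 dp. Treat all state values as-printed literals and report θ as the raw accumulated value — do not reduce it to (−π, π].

δ = 0.3790, a = -2.7370

a = (v'−v)/dt = (-0.273700)/0.1 = -2.7370
Δθ = θ'−θ = 0.249277;  (v·dt/L) = 16.9000·0.1/2.7 = 0.625926
tan δ = Δθ·L/(v·dt) = 0.398253  →  δ = 0.3790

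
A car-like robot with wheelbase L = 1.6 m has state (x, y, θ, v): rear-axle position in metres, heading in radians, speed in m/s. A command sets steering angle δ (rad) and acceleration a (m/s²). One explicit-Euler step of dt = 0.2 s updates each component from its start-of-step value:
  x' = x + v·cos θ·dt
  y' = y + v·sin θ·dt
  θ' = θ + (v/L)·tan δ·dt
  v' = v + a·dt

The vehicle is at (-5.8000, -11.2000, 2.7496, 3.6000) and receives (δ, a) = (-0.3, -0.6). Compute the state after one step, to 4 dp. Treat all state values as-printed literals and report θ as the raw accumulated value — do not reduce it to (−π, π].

x' = -5.8000 + 3.6000·cos(2.7496)·0.2 = -6.4654
y' = -11.2000 + 3.6000·sin(2.7496)·0.2 = -10.9249
θ' = 2.7496 + (3.6000/1.6)·tan(-0.3)·0.2 = 2.6104
v' = 3.6000 − 0.6000·0.2 = 3.4800

(-6.4654, -10.9249, 2.6104, 3.4800)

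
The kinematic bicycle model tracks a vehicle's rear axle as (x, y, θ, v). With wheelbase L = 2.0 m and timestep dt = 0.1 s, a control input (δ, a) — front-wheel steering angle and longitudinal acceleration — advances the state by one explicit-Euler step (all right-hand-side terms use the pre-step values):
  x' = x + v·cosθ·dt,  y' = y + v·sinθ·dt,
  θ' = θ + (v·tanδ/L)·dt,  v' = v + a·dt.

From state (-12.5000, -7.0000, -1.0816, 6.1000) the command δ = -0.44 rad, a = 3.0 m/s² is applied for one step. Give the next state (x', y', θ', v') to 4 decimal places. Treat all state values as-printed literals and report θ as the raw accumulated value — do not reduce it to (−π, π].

x' = -12.5000 + 6.1000·cos(-1.0816)·0.1 = -12.2134
y' = -7.0000 + 6.1000·sin(-1.0816)·0.1 = -7.5385
θ' = -1.0816 + (6.1000/2.0)·tan(-0.44)·0.1 = -1.2252
v' = 6.1000 + 3.0000·0.1 = 6.4000

(-12.2134, -7.5385, -1.2252, 6.4000)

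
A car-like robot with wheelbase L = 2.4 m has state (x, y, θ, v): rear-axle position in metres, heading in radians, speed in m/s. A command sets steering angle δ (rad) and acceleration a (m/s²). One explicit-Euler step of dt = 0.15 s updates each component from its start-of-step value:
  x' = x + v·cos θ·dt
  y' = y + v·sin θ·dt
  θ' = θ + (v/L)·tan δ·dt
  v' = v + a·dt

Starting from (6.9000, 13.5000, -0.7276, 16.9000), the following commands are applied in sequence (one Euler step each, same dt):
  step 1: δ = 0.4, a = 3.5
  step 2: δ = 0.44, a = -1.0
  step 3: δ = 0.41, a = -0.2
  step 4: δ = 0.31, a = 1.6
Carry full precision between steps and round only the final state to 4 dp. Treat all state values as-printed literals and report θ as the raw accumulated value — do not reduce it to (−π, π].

(15.8032, 13.3524, 1.0462, 17.4850)

after step 1 (δ=0.4, a=3.5): (8.793069, 11.814024, -0.281025, 17.425000)
after step 2 (δ=0.44, a=-1.0): (11.304286, 11.089126, 0.231685, 17.275000)
after step 3 (δ=0.41, a=-0.2): (13.826300, 11.684122, 0.700951, 17.245000)
after step 4 (δ=0.31, a=1.6): (15.803171, 13.352433, 1.046204, 17.485000)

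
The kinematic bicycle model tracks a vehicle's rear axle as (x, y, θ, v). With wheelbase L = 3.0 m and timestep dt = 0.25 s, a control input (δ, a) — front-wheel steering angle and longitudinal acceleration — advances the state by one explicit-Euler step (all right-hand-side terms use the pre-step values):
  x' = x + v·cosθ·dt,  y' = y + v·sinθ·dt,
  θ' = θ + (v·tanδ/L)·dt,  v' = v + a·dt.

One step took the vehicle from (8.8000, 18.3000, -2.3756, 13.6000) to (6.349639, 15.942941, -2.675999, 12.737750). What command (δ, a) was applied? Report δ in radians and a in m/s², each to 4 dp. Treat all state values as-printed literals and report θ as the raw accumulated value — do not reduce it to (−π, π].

a = (v'−v)/dt = (-0.862250)/0.25 = -3.4490
Δθ = θ'−θ = -0.300399;  (v·dt/L) = 13.6000·0.25/3.0 = 1.133333
tan δ = Δθ·L/(v·dt) = -0.265058  →  δ = -0.2591

δ = -0.2591, a = -3.4490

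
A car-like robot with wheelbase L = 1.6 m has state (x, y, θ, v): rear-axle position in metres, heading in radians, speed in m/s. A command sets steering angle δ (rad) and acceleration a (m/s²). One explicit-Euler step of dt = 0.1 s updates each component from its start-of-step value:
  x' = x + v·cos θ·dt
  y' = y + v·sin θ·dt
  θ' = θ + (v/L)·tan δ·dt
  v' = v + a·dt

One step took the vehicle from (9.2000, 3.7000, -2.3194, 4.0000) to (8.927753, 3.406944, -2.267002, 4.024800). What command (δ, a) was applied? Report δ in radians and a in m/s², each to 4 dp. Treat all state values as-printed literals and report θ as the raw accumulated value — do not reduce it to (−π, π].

a = (v'−v)/dt = (0.024800)/0.1 = 0.2480
Δθ = θ'−θ = 0.052398;  (v·dt/L) = 4.0000·0.1/1.6 = 0.250000
tan δ = Δθ·L/(v·dt) = 0.209592  →  δ = 0.2066

δ = 0.2066, a = 0.2480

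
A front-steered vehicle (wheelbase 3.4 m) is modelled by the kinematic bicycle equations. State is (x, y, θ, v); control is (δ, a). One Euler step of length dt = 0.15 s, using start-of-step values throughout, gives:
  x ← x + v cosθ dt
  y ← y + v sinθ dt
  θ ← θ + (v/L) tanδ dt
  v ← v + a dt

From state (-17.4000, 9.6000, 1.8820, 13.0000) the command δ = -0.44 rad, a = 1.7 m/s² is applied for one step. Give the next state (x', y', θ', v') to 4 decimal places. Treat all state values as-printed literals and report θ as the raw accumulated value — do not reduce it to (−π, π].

(-17.9971, 11.4563, 1.6120, 13.2550)

x' = -17.4000 + 13.0000·cos(1.8820)·0.15 = -17.9971
y' = 9.6000 + 13.0000·sin(1.8820)·0.15 = 11.4563
θ' = 1.8820 + (13.0000/3.4)·tan(-0.44)·0.15 = 1.6120
v' = 13.0000 + 1.7000·0.15 = 13.2550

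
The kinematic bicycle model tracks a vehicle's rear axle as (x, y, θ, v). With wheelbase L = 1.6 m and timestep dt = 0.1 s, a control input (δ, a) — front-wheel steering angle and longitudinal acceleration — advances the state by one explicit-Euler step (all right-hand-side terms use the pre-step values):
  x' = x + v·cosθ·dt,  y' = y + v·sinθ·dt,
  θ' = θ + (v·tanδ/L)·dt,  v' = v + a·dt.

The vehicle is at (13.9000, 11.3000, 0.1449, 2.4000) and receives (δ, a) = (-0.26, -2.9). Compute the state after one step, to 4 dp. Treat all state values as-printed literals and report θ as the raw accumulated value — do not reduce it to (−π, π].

x' = 13.9000 + 2.4000·cos(0.1449)·0.1 = 14.1375
y' = 11.3000 + 2.4000·sin(0.1449)·0.1 = 11.3347
θ' = 0.1449 + (2.4000/1.6)·tan(-0.26)·0.1 = 0.1050
v' = 2.4000 − 2.9000·0.1 = 2.1100

(14.1375, 11.3347, 0.1050, 2.1100)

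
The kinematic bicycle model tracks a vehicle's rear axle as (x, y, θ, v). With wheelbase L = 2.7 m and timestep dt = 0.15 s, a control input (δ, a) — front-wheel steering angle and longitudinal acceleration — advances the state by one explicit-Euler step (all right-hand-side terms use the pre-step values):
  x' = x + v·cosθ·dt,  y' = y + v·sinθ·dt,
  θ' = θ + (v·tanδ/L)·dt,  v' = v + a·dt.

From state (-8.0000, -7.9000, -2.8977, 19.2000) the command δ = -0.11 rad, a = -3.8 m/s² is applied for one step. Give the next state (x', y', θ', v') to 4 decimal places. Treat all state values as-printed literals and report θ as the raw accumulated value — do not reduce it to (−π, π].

x' = -8.0000 + 19.2000·cos(-2.8977)·0.15 = -10.7948
y' = -7.9000 + 19.2000·sin(-2.8977)·0.15 = -8.5955
θ' = -2.8977 + (19.2000/2.7)·tan(-0.11)·0.15 = -3.0155
v' = 19.2000 − 3.8000·0.15 = 18.6300

(-10.7948, -8.5955, -3.0155, 18.6300)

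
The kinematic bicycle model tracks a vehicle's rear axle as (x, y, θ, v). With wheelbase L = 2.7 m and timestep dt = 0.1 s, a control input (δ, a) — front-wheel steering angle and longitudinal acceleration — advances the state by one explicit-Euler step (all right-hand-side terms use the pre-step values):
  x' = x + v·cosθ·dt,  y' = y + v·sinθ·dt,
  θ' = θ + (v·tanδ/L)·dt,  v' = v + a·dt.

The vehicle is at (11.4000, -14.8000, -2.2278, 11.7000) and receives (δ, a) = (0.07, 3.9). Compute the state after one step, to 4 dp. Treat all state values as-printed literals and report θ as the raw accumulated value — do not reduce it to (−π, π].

(10.6854, -15.7264, -2.1974, 12.0900)

x' = 11.4000 + 11.7000·cos(-2.2278)·0.1 = 10.6854
y' = -14.8000 + 11.7000·sin(-2.2278)·0.1 = -15.7264
θ' = -2.2278 + (11.7000/2.7)·tan(0.07)·0.1 = -2.1974
v' = 11.7000 + 3.9000·0.1 = 12.0900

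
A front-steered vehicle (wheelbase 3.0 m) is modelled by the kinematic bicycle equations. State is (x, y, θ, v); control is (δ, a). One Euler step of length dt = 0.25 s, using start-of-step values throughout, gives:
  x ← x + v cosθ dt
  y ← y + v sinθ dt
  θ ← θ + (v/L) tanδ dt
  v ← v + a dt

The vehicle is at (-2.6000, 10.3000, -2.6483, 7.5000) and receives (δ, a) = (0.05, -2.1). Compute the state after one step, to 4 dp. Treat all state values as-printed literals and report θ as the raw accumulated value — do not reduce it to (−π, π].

(-4.2515, 9.4121, -2.6170, 6.9750)

x' = -2.6000 + 7.5000·cos(-2.6483)·0.25 = -4.2515
y' = 10.3000 + 7.5000·sin(-2.6483)·0.25 = 9.4121
θ' = -2.6483 + (7.5000/3.0)·tan(0.05)·0.25 = -2.6170
v' = 7.5000 − 2.1000·0.25 = 6.9750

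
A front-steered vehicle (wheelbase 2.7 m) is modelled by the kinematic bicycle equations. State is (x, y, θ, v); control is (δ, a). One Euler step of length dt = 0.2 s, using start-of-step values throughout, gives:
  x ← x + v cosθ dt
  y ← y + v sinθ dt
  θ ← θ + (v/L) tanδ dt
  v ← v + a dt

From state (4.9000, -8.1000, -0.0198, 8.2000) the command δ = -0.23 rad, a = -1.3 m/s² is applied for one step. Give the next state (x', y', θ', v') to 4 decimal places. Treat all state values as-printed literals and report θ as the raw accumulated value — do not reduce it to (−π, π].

x' = 4.9000 + 8.2000·cos(-0.0198)·0.2 = 6.5397
y' = -8.1000 + 8.2000·sin(-0.0198)·0.2 = -8.1325
θ' = -0.0198 + (8.2000/2.7)·tan(-0.23)·0.2 = -0.1620
v' = 8.2000 − 1.3000·0.2 = 7.9400

(6.5397, -8.1325, -0.1620, 7.9400)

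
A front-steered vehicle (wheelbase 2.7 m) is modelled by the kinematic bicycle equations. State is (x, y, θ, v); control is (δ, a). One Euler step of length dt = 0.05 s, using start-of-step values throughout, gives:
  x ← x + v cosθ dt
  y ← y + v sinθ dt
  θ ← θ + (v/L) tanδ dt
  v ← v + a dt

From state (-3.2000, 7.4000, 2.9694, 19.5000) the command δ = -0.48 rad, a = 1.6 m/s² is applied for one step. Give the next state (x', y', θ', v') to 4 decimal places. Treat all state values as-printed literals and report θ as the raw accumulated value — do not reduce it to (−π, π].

x' = -3.2000 + 19.5000·cos(2.9694)·0.05 = -4.1606
y' = 7.4000 + 19.5000·sin(2.9694)·0.05 = 7.5671
θ' = 2.9694 + (19.5000/2.7)·tan(-0.48)·0.05 = 2.7814
v' = 19.5000 + 1.6000·0.05 = 19.5800

(-4.1606, 7.5671, 2.7814, 19.5800)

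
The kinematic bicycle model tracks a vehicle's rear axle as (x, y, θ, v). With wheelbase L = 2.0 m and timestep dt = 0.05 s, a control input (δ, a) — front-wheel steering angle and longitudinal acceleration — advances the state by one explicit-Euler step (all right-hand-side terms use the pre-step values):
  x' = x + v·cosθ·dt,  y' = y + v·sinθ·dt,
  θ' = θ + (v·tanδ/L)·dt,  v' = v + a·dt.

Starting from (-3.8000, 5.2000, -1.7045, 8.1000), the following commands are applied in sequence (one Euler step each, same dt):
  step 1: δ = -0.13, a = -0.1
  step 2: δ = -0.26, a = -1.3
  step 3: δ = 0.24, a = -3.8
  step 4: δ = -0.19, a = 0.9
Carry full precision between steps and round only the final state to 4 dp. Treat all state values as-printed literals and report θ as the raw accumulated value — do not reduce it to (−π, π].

(-4.0682, 3.6200, -1.7734, 7.8850)

after step 1 (δ=-0.13, a=-0.1): (-3.853989, 4.798615, -1.730974, 8.095000)
after step 2 (δ=-0.26, a=-1.3): (-3.918544, 4.399046, -1.784810, 8.030000)
after step 3 (δ=0.24, a=-3.8): (-4.003816, 4.006706, -1.735684, 7.840000)
after step 4 (δ=-0.19, a=0.9): (-4.068159, 3.620022, -1.773378, 7.885000)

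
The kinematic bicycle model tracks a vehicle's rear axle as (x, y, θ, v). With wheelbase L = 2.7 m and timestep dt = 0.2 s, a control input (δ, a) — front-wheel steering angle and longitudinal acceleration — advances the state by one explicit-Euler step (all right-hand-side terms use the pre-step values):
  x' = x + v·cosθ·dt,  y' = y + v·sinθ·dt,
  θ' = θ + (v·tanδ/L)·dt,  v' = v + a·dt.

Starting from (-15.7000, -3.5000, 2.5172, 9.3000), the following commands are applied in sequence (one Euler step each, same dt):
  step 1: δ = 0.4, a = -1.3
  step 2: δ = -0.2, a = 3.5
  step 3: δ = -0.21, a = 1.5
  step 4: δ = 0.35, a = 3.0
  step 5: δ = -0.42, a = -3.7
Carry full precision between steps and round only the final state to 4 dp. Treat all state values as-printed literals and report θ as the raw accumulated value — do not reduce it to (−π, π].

after step 1 (δ=0.4, a=-1.3): (-17.209052, -2.412635, 2.808458, 9.040000)
after step 2 (δ=-0.2, a=3.5): (-18.917651, -1.821406, 2.672717, 9.740000)
after step 3 (δ=-0.21, a=1.5): (-20.655417, -0.941137, 2.518939, 10.040000)
after step 4 (δ=0.35, a=3.0): (-22.286583, 0.229915, 2.790412, 10.640000)
after step 5 (δ=-0.42, a=-3.7): (-24.284705, 0.961962, 2.438446, 9.900000)

(-24.2847, 0.9620, 2.4384, 9.9000)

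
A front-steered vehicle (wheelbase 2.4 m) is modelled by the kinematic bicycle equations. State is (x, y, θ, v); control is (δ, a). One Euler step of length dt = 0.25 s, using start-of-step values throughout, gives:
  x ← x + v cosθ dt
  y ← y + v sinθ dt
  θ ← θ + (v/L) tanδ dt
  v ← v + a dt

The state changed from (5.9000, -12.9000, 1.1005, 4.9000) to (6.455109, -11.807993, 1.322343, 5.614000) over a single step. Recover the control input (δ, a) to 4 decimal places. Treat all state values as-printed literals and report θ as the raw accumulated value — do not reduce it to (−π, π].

δ = 0.4100, a = 2.8560

a = (v'−v)/dt = (0.714000)/0.25 = 2.8560
Δθ = θ'−θ = 0.221843;  (v·dt/L) = 4.9000·0.25/2.4 = 0.510417
tan δ = Δθ·L/(v·dt) = 0.434631  →  δ = 0.4100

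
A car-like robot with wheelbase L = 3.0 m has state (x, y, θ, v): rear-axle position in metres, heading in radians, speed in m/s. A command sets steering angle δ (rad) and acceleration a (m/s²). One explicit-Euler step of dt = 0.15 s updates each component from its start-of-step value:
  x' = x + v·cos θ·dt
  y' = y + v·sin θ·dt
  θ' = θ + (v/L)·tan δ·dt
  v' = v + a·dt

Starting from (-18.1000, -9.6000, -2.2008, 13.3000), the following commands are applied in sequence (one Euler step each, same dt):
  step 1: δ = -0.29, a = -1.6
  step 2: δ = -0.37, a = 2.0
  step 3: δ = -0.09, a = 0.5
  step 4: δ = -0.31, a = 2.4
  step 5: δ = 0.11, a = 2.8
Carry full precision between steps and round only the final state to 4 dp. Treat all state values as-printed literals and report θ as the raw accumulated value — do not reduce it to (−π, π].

(-26.3430, -14.7544, -2.8518, 14.2150)

after step 1 (δ=-0.29, a=-1.6): (-19.275350, -11.212011, -2.399245, 13.060000)
after step 2 (δ=-0.37, a=2.0): (-20.718904, -12.536334, -2.652519, 13.360000)
after step 3 (δ=-0.09, a=0.5): (-22.487972, -13.477830, -2.712802, 13.435000)
after step 4 (δ=-0.31, a=2.4): (-24.320780, -14.315713, -2.927982, 13.795000)
after step 5 (δ=0.11, a=2.8): (-26.343000, -14.754373, -2.851802, 14.215000)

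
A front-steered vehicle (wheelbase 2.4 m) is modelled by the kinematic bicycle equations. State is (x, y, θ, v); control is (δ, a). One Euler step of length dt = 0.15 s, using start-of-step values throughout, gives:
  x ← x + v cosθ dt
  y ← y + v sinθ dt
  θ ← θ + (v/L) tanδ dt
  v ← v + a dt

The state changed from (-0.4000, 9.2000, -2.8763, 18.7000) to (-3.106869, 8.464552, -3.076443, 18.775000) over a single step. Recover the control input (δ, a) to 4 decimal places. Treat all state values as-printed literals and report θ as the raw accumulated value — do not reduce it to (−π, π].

a = (v'−v)/dt = (0.075000)/0.15 = 0.5000
Δθ = θ'−θ = -0.200143;  (v·dt/L) = 18.7000·0.15/2.4 = 1.168750
tan δ = Δθ·L/(v·dt) = -0.171245  →  δ = -0.1696

δ = -0.1696, a = 0.5000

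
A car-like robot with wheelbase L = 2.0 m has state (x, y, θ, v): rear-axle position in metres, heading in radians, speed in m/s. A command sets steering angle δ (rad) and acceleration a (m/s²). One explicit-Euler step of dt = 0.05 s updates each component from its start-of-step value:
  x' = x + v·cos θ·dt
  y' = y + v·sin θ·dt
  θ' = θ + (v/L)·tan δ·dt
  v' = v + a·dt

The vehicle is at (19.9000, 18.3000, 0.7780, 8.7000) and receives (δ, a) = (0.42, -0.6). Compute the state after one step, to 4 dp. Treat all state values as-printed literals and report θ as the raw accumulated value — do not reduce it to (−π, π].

x' = 19.9000 + 8.7000·cos(0.7780)·0.05 = 20.2099
y' = 18.3000 + 8.7000·sin(0.7780)·0.05 = 18.6053
θ' = 0.7780 + (8.7000/2.0)·tan(0.42)·0.05 = 0.8751
v' = 8.7000 − 0.6000·0.05 = 8.6700

(20.2099, 18.6053, 0.8751, 8.6700)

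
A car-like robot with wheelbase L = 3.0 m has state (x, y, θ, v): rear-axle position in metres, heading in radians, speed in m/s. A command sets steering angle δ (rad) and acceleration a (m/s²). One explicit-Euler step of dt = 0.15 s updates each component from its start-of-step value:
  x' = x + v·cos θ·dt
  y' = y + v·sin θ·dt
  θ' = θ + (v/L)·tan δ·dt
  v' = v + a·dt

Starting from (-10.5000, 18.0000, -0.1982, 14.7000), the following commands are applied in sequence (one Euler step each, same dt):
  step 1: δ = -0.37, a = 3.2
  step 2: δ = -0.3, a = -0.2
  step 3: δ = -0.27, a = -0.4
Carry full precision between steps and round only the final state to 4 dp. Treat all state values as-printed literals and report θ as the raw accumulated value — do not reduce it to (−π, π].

(-4.6106, 15.0126, -0.9277, 15.0900)

after step 1 (δ=-0.37, a=3.2): (-8.338168, 17.565825, -0.483279, 15.180000)
after step 2 (δ=-0.3, a=-0.2): (-6.321940, 16.507736, -0.718066, 15.150000)
after step 3 (δ=-0.27, a=-0.4): (-4.610566, 15.012592, -0.927710, 15.090000)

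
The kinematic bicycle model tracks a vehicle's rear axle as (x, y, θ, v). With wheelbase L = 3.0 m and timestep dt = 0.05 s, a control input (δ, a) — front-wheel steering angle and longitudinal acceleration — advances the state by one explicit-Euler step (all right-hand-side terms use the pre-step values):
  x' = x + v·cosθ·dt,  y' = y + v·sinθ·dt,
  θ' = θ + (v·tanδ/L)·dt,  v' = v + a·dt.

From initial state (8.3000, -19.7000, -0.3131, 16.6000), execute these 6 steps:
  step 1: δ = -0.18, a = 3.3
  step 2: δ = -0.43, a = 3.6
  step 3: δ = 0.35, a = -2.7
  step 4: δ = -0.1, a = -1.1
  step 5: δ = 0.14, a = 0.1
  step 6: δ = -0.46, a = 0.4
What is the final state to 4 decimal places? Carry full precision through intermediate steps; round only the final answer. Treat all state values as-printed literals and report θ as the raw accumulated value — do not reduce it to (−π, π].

after step 1 (δ=-0.18, a=3.3): (9.089648, -19.955648, -0.363445, 16.765000)
after step 2 (δ=-0.43, a=3.6): (9.873142, -20.253643, -0.491591, 16.945000)
after step 3 (δ=0.35, a=-2.7): (10.620063, -20.653569, -0.388501, 16.810000)
after step 4 (δ=-0.1, a=-1.1): (11.397927, -20.971952, -0.416612, 16.755000)
after step 5 (δ=0.14, a=0.1): (12.164020, -21.310960, -0.377259, 16.760000)
after step 6 (δ=-0.46, a=0.4): (12.943090, -21.619657, -0.515654, 16.780000)

(12.9431, -21.6197, -0.5157, 16.7800)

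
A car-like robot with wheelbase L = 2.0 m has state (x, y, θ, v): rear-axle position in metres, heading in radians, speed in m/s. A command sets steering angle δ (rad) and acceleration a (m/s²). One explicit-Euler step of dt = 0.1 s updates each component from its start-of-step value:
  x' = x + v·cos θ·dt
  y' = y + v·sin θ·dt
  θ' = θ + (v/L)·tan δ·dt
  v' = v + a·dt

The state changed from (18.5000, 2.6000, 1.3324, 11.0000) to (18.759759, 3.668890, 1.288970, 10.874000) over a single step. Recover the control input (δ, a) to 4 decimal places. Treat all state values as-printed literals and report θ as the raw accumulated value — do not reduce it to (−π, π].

δ = -0.0788, a = -1.2600

a = (v'−v)/dt = (-0.126000)/0.1 = -1.2600
Δθ = θ'−θ = -0.043430;  (v·dt/L) = 11.0000·0.1/2.0 = 0.550000
tan δ = Δθ·L/(v·dt) = -0.078964  →  δ = -0.0788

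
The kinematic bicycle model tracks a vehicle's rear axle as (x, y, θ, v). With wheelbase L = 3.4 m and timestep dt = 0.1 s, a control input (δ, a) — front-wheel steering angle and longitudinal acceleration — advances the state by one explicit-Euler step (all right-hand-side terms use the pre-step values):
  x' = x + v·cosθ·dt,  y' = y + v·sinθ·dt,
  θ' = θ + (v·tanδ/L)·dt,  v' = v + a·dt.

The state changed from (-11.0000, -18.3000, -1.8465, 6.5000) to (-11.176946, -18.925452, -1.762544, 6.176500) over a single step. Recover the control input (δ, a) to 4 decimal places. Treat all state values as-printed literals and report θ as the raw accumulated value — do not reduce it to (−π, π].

a = (v'−v)/dt = (-0.323500)/0.1 = -3.2350
Δθ = θ'−θ = 0.083956;  (v·dt/L) = 6.5000·0.1/3.4 = 0.191176
tan δ = Δθ·L/(v·dt) = 0.439154  →  δ = 0.4138

δ = 0.4138, a = -3.2350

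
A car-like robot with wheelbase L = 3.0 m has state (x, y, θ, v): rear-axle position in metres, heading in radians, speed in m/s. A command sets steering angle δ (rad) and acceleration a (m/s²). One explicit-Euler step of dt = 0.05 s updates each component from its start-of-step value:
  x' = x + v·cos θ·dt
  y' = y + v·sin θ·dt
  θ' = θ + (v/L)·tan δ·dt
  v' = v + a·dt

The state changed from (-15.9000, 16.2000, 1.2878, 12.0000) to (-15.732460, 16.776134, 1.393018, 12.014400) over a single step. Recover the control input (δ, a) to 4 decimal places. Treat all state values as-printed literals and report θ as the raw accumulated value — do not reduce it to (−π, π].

δ = 0.4843, a = 0.2880

a = (v'−v)/dt = (0.014400)/0.05 = 0.2880
Δθ = θ'−θ = 0.105218;  (v·dt/L) = 12.0000·0.05/3.0 = 0.200000
tan δ = Δθ·L/(v·dt) = 0.526090  →  δ = 0.4843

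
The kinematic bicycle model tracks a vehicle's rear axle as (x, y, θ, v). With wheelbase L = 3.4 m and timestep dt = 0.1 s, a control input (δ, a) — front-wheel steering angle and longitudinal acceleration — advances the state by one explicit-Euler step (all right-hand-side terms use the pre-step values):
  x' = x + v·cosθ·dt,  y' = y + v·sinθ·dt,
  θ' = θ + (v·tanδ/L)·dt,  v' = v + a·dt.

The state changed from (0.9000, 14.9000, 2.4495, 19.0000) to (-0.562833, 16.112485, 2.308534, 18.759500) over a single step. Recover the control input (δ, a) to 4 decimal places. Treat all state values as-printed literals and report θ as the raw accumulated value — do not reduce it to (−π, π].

δ = -0.2471, a = -2.4050

a = (v'−v)/dt = (-0.240500)/0.1 = -2.4050
Δθ = θ'−θ = -0.140966;  (v·dt/L) = 19.0000·0.1/3.4 = 0.558824
tan δ = Δθ·L/(v·dt) = -0.252255  →  δ = -0.2471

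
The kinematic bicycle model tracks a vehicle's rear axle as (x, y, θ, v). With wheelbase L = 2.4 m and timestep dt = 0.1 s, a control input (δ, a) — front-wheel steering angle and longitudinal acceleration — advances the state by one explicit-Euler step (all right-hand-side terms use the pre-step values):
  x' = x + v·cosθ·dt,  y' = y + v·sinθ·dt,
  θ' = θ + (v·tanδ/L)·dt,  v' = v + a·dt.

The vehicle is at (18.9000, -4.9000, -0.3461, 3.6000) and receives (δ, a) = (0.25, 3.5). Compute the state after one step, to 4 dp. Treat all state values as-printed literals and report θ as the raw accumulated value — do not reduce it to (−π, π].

(19.2387, -5.0221, -0.3078, 3.9500)

x' = 18.9000 + 3.6000·cos(-0.3461)·0.1 = 19.2387
y' = -4.9000 + 3.6000·sin(-0.3461)·0.1 = -5.0221
θ' = -0.3461 + (3.6000/2.4)·tan(0.25)·0.1 = -0.3078
v' = 3.6000 + 3.5000·0.1 = 3.9500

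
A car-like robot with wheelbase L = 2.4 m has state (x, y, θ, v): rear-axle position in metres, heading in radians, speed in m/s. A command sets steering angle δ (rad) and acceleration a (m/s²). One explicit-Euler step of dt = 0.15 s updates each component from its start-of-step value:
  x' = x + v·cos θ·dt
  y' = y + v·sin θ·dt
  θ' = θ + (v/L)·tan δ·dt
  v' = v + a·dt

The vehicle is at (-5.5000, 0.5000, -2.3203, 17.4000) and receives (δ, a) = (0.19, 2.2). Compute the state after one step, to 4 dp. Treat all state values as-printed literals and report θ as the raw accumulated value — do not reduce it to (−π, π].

(-7.2781, -1.4106, -2.1112, 17.7300)

x' = -5.5000 + 17.4000·cos(-2.3203)·0.15 = -7.2781
y' = 0.5000 + 17.4000·sin(-2.3203)·0.15 = -1.4106
θ' = -2.3203 + (17.4000/2.4)·tan(0.19)·0.15 = -2.1112
v' = 17.4000 + 2.2000·0.15 = 17.7300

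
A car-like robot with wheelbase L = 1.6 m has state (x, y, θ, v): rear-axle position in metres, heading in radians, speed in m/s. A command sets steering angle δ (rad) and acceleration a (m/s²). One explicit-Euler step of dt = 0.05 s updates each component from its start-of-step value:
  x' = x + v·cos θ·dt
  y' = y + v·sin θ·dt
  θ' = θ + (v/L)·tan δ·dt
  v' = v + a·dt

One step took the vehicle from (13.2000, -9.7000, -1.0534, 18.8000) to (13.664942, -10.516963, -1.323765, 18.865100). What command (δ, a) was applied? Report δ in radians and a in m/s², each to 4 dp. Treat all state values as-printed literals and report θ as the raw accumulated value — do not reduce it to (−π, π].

a = (v'−v)/dt = (0.065100)/0.05 = 1.3020
Δθ = θ'−θ = -0.270365;  (v·dt/L) = 18.8000·0.05/1.6 = 0.587500
tan δ = Δθ·L/(v·dt) = -0.460196  →  δ = -0.4313

δ = -0.4313, a = 1.3020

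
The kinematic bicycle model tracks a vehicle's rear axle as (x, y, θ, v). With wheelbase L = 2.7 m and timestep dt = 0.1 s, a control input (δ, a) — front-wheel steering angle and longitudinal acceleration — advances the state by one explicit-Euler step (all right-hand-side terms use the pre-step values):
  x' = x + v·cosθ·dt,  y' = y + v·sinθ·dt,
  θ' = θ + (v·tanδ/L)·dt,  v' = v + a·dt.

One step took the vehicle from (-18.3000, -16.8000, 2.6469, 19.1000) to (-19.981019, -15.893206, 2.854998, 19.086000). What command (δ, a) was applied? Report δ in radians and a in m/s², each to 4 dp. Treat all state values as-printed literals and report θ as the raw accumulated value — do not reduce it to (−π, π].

a = (v'−v)/dt = (-0.014000)/0.1 = -0.1400
Δθ = θ'−θ = 0.208098;  (v·dt/L) = 19.1000·0.1/2.7 = 0.707407
tan δ = Δθ·L/(v·dt) = 0.294170  →  δ = 0.2861

δ = 0.2861, a = -0.1400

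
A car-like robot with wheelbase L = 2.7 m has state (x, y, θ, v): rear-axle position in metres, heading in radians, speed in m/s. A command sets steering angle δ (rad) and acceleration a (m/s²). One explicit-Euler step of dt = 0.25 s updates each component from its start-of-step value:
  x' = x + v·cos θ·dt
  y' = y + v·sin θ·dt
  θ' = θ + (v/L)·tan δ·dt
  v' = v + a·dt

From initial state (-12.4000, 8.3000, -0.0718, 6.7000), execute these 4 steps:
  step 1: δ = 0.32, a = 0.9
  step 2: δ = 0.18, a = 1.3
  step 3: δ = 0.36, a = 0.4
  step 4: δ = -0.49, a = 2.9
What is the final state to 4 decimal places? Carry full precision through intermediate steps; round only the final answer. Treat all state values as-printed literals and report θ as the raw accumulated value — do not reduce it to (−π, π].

after step 1 (δ=0.32, a=0.9): (-10.729316, 8.179838, 0.133784, 6.925000)
after step 2 (δ=0.18, a=1.3): (-9.013536, 8.410762, 0.250464, 7.250000)
after step 3 (δ=0.36, a=0.4): (-7.257590, 8.859996, 0.503142, 7.350000)
after step 4 (δ=-0.49, a=2.9): (-5.647808, 9.746002, 0.140141, 8.075000)

(-5.6478, 9.7460, 0.1401, 8.0750)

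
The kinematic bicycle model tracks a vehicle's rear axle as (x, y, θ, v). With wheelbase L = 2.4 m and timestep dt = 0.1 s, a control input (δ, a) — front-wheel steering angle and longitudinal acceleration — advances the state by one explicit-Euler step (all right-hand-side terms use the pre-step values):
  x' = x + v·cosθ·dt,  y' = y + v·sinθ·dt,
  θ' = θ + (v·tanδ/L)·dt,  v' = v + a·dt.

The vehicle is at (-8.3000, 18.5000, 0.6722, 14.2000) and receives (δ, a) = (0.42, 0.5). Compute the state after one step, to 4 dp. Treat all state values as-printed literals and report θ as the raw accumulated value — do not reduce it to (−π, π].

x' = -8.3000 + 14.2000·cos(0.6722)·0.1 = -7.1889
y' = 18.5000 + 14.2000·sin(0.6722)·0.1 = 19.3842
θ' = 0.6722 + (14.2000/2.4)·tan(0.42)·0.1 = 0.9364
v' = 14.2000 + 0.5000·0.1 = 14.2500

(-7.1889, 19.3842, 0.9364, 14.2500)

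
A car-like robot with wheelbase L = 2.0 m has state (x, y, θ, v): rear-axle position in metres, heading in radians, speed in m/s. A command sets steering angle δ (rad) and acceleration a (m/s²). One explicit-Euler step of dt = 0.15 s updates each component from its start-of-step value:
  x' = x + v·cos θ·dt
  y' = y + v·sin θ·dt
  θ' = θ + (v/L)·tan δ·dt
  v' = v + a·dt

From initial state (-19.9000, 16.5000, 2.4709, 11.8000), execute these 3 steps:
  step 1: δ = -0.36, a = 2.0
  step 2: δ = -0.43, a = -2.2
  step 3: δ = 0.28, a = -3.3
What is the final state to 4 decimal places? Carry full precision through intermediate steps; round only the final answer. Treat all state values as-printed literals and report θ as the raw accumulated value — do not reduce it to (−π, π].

(-22.5266, 20.8766, 1.9754, 11.2750)

after step 1 (δ=-0.36, a=2.0): (-21.286603, 17.600106, 2.137783, 12.100000)
after step 2 (δ=-0.43, a=-2.2): (-22.261427, 19.131100, 1.721585, 11.770000)
after step 3 (δ=0.28, a=-3.3): (-22.526636, 20.876567, 1.975423, 11.275000)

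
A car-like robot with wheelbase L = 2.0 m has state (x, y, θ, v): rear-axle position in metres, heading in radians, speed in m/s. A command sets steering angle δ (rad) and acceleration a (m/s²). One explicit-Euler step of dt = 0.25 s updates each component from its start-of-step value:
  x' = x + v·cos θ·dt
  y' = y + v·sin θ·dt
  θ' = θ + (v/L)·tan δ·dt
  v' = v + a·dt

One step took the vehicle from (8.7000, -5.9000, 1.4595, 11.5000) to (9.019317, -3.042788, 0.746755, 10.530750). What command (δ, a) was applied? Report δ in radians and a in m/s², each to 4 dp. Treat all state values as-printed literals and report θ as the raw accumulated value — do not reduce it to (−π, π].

δ = -0.4603, a = -3.8770

a = (v'−v)/dt = (-0.969250)/0.25 = -3.8770
Δθ = θ'−θ = -0.712745;  (v·dt/L) = 11.5000·0.25/2.0 = 1.437500
tan δ = Δθ·L/(v·dt) = -0.495823  →  δ = -0.4603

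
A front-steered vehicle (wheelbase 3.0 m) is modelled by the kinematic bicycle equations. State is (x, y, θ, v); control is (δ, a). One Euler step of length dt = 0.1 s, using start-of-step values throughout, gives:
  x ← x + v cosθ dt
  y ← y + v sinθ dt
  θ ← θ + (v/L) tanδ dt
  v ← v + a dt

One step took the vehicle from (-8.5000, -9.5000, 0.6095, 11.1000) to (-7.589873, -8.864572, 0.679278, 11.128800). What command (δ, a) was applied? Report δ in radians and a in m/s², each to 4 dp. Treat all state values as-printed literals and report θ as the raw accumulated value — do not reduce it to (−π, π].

δ = 0.1864, a = 0.2880

a = (v'−v)/dt = (0.028800)/0.1 = 0.2880
Δθ = θ'−θ = 0.069778;  (v·dt/L) = 11.1000·0.1/3.0 = 0.370000
tan δ = Δθ·L/(v·dt) = 0.188589  →  δ = 0.1864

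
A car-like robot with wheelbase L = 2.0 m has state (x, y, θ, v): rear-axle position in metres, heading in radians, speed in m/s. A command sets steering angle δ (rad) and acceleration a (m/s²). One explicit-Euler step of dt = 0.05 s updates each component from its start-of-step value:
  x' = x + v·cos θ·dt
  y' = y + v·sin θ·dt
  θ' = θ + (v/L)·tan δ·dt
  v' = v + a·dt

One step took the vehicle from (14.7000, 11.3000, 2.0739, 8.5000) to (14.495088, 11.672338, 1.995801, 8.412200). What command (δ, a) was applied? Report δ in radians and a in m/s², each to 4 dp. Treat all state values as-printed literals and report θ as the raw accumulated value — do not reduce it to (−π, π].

δ = -0.3522, a = -1.7560

a = (v'−v)/dt = (-0.087800)/0.05 = -1.7560
Δθ = θ'−θ = -0.078099;  (v·dt/L) = 8.5000·0.05/2.0 = 0.212500
tan δ = Δθ·L/(v·dt) = -0.367525  →  δ = -0.3522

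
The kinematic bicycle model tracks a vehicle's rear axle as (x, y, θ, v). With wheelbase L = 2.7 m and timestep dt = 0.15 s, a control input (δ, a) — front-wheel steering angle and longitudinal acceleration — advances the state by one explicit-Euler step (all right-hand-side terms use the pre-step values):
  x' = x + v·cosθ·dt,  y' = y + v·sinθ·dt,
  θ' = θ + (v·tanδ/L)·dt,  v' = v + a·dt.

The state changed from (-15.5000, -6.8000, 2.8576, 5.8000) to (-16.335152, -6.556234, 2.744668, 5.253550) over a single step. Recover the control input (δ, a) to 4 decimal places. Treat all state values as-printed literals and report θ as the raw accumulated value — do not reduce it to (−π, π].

δ = -0.3371, a = -3.6430

a = (v'−v)/dt = (-0.546450)/0.15 = -3.6430
Δθ = θ'−θ = -0.112932;  (v·dt/L) = 5.8000·0.15/2.7 = 0.322222
tan δ = Δθ·L/(v·dt) = -0.350479  →  δ = -0.3371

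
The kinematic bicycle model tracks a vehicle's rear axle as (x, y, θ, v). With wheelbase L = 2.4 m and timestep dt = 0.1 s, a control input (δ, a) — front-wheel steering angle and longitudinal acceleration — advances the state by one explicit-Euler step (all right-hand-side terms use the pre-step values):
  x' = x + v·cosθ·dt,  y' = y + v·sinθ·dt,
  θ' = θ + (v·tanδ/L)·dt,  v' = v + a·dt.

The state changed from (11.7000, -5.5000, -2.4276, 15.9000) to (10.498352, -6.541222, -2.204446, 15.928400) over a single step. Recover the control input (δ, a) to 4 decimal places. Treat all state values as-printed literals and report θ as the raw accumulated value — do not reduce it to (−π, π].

δ = 0.3249, a = 0.2840

a = (v'−v)/dt = (0.028400)/0.1 = 0.2840
Δθ = θ'−θ = 0.223154;  (v·dt/L) = 15.9000·0.1/2.4 = 0.662500
tan δ = Δθ·L/(v·dt) = 0.336836  →  δ = 0.3249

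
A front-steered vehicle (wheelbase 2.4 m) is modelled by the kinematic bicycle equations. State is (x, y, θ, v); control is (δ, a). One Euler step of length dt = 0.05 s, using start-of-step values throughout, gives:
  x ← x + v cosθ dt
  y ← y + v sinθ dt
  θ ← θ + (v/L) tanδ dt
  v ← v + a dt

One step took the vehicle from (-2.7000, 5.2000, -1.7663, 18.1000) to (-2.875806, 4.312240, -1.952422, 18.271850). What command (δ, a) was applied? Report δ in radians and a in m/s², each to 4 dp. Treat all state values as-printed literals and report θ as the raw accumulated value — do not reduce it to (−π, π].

δ = -0.4585, a = 3.4370

a = (v'−v)/dt = (0.171850)/0.05 = 3.4370
Δθ = θ'−θ = -0.186122;  (v·dt/L) = 18.1000·0.05/2.4 = 0.377083
tan δ = Δθ·L/(v·dt) = -0.493583  →  δ = -0.4585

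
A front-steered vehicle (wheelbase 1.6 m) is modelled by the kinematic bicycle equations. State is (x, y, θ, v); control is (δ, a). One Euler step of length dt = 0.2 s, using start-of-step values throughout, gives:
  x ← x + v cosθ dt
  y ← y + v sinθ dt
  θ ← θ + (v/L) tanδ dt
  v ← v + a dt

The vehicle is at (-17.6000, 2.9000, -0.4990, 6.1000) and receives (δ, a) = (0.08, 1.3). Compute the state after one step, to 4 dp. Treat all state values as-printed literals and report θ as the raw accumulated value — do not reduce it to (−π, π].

x' = -17.6000 + 6.1000·cos(-0.4990)·0.2 = -16.5288
y' = 2.9000 + 6.1000·sin(-0.4990)·0.2 = 2.3162
θ' = -0.4990 + (6.1000/1.6)·tan(0.08)·0.2 = -0.4379
v' = 6.1000 + 1.3000·0.2 = 6.3600

(-16.5288, 2.3162, -0.4379, 6.3600)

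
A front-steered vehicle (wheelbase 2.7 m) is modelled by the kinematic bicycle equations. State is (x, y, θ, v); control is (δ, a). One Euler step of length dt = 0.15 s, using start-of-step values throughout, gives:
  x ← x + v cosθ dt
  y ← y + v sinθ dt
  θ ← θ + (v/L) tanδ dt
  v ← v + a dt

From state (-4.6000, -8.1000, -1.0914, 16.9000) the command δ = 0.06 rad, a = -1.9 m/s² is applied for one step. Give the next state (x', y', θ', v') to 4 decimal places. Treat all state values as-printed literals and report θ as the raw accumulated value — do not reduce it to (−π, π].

(-3.4307, -10.3492, -1.0350, 16.6150)

x' = -4.6000 + 16.9000·cos(-1.0914)·0.15 = -3.4307
y' = -8.1000 + 16.9000·sin(-1.0914)·0.15 = -10.3492
θ' = -1.0914 + (16.9000/2.7)·tan(0.06)·0.15 = -1.0350
v' = 16.9000 − 1.9000·0.15 = 16.6150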